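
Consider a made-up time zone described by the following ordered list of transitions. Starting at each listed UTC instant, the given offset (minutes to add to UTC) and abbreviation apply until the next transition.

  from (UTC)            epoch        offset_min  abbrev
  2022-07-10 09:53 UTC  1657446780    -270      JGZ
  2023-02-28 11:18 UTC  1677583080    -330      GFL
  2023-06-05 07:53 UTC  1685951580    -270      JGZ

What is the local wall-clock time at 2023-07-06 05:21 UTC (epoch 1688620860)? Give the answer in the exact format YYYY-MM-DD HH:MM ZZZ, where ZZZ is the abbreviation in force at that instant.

2023-07-06 00:51 JGZ

Query: 2023-07-06 05:21 UTC
Rule 3/3 (JGZ, -04:30): 2023-06-05 07:53 UTC ≤ query < +∞
5·60 + 21 - 270 = 51 min
51 = 0·1440 + 51; 51 = 0·60 + 51 → 00:51, same day
→ 2023-07-06 00:51 JGZ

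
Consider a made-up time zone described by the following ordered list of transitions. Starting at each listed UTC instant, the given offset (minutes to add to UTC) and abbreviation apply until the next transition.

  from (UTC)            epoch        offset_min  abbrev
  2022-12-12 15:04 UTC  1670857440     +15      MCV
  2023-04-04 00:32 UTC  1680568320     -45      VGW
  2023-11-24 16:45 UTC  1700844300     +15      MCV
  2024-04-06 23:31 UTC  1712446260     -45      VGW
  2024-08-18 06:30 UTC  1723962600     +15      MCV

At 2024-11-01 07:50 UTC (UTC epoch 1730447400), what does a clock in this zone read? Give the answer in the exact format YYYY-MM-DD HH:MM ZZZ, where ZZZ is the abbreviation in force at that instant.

Query: 2024-11-01 07:50 UTC
Rule 5/5 (MCV, +00:15): 2024-08-18 06:30 UTC ≤ query < +∞
7·60 + 50 + 15 = 485 min
485 = 0·1440 + 485; 485 = 8·60 + 5 → 08:05, same day
→ 2024-11-01 08:05 MCV

2024-11-01 08:05 MCV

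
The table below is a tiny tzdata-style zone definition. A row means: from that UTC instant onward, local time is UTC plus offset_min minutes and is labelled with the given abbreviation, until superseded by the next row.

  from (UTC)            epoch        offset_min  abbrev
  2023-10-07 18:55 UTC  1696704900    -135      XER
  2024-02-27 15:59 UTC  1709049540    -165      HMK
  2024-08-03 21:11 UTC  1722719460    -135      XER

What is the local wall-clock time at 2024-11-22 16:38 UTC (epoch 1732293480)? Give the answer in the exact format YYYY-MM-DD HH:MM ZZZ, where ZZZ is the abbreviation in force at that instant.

Query: 2024-11-22 16:38 UTC
Rule 3/3 (XER, -02:15): 2024-08-03 21:11 UTC ≤ query < +∞
16·60 + 38 - 135 = 863 min
863 = 0·1440 + 863; 863 = 14·60 + 23 → 14:23, same day
→ 2024-11-22 14:23 XER

2024-11-22 14:23 XER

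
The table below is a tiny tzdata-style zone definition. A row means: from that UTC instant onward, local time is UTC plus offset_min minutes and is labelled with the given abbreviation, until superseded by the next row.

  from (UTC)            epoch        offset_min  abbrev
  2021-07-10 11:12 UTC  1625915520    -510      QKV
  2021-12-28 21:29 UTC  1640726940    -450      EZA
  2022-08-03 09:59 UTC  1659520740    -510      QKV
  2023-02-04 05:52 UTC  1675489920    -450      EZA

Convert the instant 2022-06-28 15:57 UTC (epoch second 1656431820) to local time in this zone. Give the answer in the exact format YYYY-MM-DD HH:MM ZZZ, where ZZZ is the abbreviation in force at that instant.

2022-06-28 08:27 EZA

Query: 2022-06-28 15:57 UTC
Rule 2/4 (EZA, -07:30): 2021-12-28 21:29 UTC ≤ query < 2022-08-03 09:59 UTC
15·60 + 57 - 450 = 507 min
507 = 0·1440 + 507; 507 = 8·60 + 27 → 08:27, same day
→ 2022-06-28 08:27 EZA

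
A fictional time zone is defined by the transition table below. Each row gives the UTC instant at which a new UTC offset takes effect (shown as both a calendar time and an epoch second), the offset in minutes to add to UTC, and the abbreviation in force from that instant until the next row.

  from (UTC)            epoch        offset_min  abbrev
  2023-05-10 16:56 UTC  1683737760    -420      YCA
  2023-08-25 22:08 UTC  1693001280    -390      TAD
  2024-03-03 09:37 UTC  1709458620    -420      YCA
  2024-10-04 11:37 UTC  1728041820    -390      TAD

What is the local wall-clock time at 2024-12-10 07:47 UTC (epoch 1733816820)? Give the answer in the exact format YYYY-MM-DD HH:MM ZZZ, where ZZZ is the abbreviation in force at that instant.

Query: 2024-12-10 07:47 UTC
Rule 4/4 (TAD, -06:30): 2024-10-04 11:37 UTC ≤ query < +∞
7·60 + 47 - 390 = 77 min
77 = 0·1440 + 77; 77 = 1·60 + 17 → 01:17, same day
→ 2024-12-10 01:17 TAD

2024-12-10 01:17 TAD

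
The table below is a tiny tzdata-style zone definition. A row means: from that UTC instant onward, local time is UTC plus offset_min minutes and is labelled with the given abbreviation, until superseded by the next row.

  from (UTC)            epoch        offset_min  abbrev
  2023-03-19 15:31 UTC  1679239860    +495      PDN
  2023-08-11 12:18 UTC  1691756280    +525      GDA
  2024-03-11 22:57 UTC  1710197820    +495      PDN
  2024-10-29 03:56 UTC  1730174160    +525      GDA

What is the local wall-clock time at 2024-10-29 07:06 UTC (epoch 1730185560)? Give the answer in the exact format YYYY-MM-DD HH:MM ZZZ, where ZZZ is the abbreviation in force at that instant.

2024-10-29 15:51 GDA

Query: 2024-10-29 07:06 UTC
Rule 4/4 (GDA, +08:45): 2024-10-29 03:56 UTC ≤ query < +∞
7·60 + 6 + 525 = 951 min
951 = 0·1440 + 951; 951 = 15·60 + 51 → 15:51, same day
→ 2024-10-29 15:51 GDA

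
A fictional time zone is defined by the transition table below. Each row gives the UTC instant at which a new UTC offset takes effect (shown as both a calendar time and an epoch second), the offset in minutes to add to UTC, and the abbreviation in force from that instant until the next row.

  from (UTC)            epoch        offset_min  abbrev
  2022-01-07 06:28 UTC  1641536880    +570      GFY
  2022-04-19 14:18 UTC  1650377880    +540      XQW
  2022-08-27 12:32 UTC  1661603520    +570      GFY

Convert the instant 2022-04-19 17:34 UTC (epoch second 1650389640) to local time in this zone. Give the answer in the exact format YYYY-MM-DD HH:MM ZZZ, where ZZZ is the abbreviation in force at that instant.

2022-04-20 02:34 XQW

Query: 2022-04-19 17:34 UTC
Rule 2/3 (XQW, +09:00): 2022-04-19 14:18 UTC ≤ query < 2022-08-27 12:32 UTC
17·60 + 34 + 540 = 1594 min
1594 = 1·1440 + 154; 154 = 2·60 + 34 → 02:34, 2022-04-19 + 1 day = 2022-04-20
→ 2022-04-20 02:34 XQW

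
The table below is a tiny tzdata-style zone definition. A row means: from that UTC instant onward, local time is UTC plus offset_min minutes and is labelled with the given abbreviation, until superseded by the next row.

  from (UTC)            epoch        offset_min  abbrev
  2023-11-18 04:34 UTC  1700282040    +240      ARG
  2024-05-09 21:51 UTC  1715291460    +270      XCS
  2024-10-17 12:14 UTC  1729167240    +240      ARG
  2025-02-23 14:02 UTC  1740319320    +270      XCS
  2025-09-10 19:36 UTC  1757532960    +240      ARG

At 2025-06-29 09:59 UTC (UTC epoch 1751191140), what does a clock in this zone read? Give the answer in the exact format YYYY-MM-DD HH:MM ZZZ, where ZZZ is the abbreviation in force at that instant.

2025-06-29 14:29 XCS

Query: 2025-06-29 09:59 UTC
Rule 4/5 (XCS, +04:30): 2025-02-23 14:02 UTC ≤ query < 2025-09-10 19:36 UTC
9·60 + 59 + 270 = 869 min
869 = 0·1440 + 869; 869 = 14·60 + 29 → 14:29, same day
→ 2025-06-29 14:29 XCS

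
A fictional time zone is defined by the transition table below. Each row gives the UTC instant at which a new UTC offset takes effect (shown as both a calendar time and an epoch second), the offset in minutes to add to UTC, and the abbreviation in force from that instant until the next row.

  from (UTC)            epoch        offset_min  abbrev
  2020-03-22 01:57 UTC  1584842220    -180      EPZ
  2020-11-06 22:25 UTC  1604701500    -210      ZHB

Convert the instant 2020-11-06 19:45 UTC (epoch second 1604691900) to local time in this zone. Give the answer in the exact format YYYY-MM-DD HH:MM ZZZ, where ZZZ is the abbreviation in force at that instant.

Query: 2020-11-06 19:45 UTC
Rule 1/2 (EPZ, -03:00): 2020-03-22 01:57 UTC ≤ query < 2020-11-06 22:25 UTC
19·60 + 45 - 180 = 1005 min
1005 = 0·1440 + 1005; 1005 = 16·60 + 45 → 16:45, same day
→ 2020-11-06 16:45 EPZ

2020-11-06 16:45 EPZ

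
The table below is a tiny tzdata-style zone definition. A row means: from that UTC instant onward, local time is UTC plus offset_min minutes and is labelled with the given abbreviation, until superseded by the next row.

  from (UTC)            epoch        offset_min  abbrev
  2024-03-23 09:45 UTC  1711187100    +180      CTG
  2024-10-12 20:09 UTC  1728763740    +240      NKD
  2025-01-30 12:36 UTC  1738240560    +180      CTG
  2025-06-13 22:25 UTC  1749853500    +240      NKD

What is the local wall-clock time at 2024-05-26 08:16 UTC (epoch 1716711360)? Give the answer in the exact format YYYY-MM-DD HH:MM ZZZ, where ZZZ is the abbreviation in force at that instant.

2024-05-26 11:16 CTG

Query: 2024-05-26 08:16 UTC
Rule 1/4 (CTG, +03:00): 2024-03-23 09:45 UTC ≤ query < 2024-10-12 20:09 UTC
8·60 + 16 + 180 = 676 min
676 = 0·1440 + 676; 676 = 11·60 + 16 → 11:16, same day
→ 2024-05-26 11:16 CTG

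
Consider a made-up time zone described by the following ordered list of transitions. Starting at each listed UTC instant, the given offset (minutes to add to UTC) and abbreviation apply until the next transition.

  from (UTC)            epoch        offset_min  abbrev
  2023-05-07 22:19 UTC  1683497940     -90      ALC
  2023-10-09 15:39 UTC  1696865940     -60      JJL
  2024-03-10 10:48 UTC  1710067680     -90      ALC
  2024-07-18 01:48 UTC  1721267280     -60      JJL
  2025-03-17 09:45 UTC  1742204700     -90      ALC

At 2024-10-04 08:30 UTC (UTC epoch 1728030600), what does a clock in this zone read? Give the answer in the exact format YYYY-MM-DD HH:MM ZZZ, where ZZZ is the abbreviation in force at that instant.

Query: 2024-10-04 08:30 UTC
Rule 4/5 (JJL, -01:00): 2024-07-18 01:48 UTC ≤ query < 2025-03-17 09:45 UTC
8·60 + 30 - 60 = 450 min
450 = 0·1440 + 450; 450 = 7·60 + 30 → 07:30, same day
→ 2024-10-04 07:30 JJL

2024-10-04 07:30 JJL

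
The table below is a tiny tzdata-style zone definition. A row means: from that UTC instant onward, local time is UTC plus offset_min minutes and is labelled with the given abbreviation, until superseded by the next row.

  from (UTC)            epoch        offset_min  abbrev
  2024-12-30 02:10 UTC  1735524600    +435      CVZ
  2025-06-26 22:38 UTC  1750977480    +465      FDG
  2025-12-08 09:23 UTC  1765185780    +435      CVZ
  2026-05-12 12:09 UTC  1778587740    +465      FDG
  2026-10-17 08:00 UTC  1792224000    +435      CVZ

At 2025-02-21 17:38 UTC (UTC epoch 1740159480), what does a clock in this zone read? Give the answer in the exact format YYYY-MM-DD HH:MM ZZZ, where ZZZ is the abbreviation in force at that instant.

Query: 2025-02-21 17:38 UTC
Rule 1/5 (CVZ, +07:15): 2024-12-30 02:10 UTC ≤ query < 2025-06-26 22:38 UTC
17·60 + 38 + 435 = 1493 min
1493 = 1·1440 + 53; 53 = 0·60 + 53 → 00:53, 2025-02-21 + 1 day = 2025-02-22
→ 2025-02-22 00:53 CVZ

2025-02-22 00:53 CVZ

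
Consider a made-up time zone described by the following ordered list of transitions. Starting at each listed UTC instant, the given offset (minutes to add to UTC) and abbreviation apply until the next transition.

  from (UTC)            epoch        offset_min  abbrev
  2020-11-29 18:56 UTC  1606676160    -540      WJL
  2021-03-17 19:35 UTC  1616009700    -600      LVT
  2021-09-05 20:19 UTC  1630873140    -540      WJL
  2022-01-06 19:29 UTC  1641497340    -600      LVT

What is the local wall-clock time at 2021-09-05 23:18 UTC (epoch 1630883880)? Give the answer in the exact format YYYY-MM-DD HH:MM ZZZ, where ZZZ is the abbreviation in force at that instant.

2021-09-05 14:18 WJL

Query: 2021-09-05 23:18 UTC
Rule 3/4 (WJL, -09:00): 2021-09-05 20:19 UTC ≤ query < 2022-01-06 19:29 UTC
23·60 + 18 - 540 = 858 min
858 = 0·1440 + 858; 858 = 14·60 + 18 → 14:18, same day
→ 2021-09-05 14:18 WJL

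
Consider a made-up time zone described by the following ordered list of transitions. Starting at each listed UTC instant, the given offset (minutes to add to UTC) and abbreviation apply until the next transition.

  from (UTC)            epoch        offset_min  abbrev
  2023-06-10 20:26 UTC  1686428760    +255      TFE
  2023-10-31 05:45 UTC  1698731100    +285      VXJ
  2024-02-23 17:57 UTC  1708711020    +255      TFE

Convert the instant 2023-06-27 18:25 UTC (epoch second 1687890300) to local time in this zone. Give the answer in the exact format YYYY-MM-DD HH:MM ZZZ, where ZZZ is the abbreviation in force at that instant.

Query: 2023-06-27 18:25 UTC
Rule 1/3 (TFE, +04:15): 2023-06-10 20:26 UTC ≤ query < 2023-10-31 05:45 UTC
18·60 + 25 + 255 = 1360 min
1360 = 0·1440 + 1360; 1360 = 22·60 + 40 → 22:40, same day
→ 2023-06-27 22:40 TFE

2023-06-27 22:40 TFE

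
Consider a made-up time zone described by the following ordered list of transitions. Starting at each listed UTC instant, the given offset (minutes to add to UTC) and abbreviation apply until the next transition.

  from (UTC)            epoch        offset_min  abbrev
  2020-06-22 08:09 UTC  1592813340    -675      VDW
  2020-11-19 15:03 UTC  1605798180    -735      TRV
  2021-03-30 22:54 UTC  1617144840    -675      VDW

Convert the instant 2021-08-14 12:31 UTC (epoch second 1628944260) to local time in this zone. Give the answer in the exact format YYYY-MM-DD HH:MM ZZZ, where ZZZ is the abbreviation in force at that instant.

Query: 2021-08-14 12:31 UTC
Rule 3/3 (VDW, -11:15): 2021-03-30 22:54 UTC ≤ query < +∞
12·60 + 31 - 675 = 76 min
76 = 0·1440 + 76; 76 = 1·60 + 16 → 01:16, same day
→ 2021-08-14 01:16 VDW

2021-08-14 01:16 VDW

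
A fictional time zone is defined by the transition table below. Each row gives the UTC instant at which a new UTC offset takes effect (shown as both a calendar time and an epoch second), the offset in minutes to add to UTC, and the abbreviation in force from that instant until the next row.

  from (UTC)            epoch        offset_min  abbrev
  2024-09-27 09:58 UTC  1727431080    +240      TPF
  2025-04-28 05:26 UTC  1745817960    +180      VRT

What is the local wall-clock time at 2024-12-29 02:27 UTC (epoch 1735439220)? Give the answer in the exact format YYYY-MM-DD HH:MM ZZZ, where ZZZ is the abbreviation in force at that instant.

2024-12-29 06:27 TPF

Query: 2024-12-29 02:27 UTC
Rule 1/2 (TPF, +04:00): 2024-09-27 09:58 UTC ≤ query < 2025-04-28 05:26 UTC
2·60 + 27 + 240 = 387 min
387 = 0·1440 + 387; 387 = 6·60 + 27 → 06:27, same day
→ 2024-12-29 06:27 TPF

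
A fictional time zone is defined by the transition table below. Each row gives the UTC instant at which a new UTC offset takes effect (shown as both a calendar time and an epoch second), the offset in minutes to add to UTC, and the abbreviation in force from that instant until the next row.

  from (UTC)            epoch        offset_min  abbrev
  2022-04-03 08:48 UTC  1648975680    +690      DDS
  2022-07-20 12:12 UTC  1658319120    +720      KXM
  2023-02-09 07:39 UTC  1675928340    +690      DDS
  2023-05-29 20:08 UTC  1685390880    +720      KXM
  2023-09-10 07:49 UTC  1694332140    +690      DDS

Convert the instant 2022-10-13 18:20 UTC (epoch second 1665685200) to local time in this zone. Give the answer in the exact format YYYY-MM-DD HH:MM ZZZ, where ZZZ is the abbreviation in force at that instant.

2022-10-14 06:20 KXM

Query: 2022-10-13 18:20 UTC
Rule 2/5 (KXM, +12:00): 2022-07-20 12:12 UTC ≤ query < 2023-02-09 07:39 UTC
18·60 + 20 + 720 = 1820 min
1820 = 1·1440 + 380; 380 = 6·60 + 20 → 06:20, 2022-10-13 + 1 day = 2022-10-14
→ 2022-10-14 06:20 KXM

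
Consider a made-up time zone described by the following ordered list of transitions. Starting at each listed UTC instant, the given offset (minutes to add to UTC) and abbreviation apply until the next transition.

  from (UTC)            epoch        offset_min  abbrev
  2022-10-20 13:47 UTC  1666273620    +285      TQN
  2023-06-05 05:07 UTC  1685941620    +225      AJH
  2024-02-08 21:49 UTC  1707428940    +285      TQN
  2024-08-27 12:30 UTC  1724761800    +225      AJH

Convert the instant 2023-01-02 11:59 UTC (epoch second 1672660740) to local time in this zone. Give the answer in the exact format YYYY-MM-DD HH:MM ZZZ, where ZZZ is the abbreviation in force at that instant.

2023-01-02 16:44 TQN

Query: 2023-01-02 11:59 UTC
Rule 1/4 (TQN, +04:45): 2022-10-20 13:47 UTC ≤ query < 2023-06-05 05:07 UTC
11·60 + 59 + 285 = 1004 min
1004 = 0·1440 + 1004; 1004 = 16·60 + 44 → 16:44, same day
→ 2023-01-02 16:44 TQN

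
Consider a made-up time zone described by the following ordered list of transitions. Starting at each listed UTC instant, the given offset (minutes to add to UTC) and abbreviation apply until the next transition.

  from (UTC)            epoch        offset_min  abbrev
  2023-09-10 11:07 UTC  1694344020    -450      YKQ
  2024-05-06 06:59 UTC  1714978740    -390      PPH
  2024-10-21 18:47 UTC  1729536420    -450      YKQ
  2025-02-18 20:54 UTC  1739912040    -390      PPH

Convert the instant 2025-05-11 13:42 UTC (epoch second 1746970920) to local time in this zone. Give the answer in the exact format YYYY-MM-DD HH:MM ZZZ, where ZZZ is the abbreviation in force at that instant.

Query: 2025-05-11 13:42 UTC
Rule 4/4 (PPH, -06:30): 2025-02-18 20:54 UTC ≤ query < +∞
13·60 + 42 - 390 = 432 min
432 = 0·1440 + 432; 432 = 7·60 + 12 → 07:12, same day
→ 2025-05-11 07:12 PPH

2025-05-11 07:12 PPH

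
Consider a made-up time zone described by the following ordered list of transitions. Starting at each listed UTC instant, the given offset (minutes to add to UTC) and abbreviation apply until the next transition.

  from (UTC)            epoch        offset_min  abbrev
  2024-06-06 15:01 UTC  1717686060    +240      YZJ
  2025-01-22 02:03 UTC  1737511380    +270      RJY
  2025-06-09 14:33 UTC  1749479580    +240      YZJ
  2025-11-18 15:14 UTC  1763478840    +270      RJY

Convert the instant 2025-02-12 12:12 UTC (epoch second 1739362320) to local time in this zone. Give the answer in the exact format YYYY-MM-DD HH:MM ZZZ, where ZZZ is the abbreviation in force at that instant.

Query: 2025-02-12 12:12 UTC
Rule 2/4 (RJY, +04:30): 2025-01-22 02:03 UTC ≤ query < 2025-06-09 14:33 UTC
12·60 + 12 + 270 = 1002 min
1002 = 0·1440 + 1002; 1002 = 16·60 + 42 → 16:42, same day
→ 2025-02-12 16:42 RJY

2025-02-12 16:42 RJY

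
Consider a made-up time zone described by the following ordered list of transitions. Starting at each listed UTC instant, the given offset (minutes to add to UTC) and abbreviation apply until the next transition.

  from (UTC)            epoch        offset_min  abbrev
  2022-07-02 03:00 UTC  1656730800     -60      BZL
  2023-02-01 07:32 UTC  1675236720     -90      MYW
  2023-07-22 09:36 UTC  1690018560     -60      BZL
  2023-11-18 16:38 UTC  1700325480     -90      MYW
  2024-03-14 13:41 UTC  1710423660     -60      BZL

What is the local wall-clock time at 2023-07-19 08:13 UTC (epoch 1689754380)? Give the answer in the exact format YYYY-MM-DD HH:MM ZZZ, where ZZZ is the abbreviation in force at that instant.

2023-07-19 06:43 MYW

Query: 2023-07-19 08:13 UTC
Rule 2/5 (MYW, -01:30): 2023-02-01 07:32 UTC ≤ query < 2023-07-22 09:36 UTC
8·60 + 13 - 90 = 403 min
403 = 0·1440 + 403; 403 = 6·60 + 43 → 06:43, same day
→ 2023-07-19 06:43 MYW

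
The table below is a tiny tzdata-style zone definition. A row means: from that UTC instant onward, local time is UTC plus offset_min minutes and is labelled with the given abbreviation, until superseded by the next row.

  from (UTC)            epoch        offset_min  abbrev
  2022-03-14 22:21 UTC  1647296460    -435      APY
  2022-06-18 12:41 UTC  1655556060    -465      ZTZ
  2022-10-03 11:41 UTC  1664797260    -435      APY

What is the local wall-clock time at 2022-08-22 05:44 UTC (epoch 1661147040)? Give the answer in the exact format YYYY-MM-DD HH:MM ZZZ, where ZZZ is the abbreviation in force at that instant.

2022-08-21 21:59 ZTZ

Query: 2022-08-22 05:44 UTC
Rule 2/3 (ZTZ, -07:45): 2022-06-18 12:41 UTC ≤ query < 2022-10-03 11:41 UTC
5·60 + 44 - 465 = -121 min
-121 = -1·1440 + 1319; 1319 = 21·60 + 59 → 21:59, 2022-08-22 - 1 day = 2022-08-21
→ 2022-08-21 21:59 ZTZ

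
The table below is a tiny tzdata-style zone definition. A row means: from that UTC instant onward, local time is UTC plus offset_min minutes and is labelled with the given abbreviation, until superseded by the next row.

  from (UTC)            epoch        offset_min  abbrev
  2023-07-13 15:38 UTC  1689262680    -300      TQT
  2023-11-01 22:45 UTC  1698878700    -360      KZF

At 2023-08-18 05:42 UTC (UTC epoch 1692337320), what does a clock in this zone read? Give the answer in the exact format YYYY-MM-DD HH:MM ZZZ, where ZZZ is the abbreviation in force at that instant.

2023-08-18 00:42 TQT

Query: 2023-08-18 05:42 UTC
Rule 1/2 (TQT, -05:00): 2023-07-13 15:38 UTC ≤ query < 2023-11-01 22:45 UTC
5·60 + 42 - 300 = 42 min
42 = 0·1440 + 42; 42 = 0·60 + 42 → 00:42, same day
→ 2023-08-18 00:42 TQT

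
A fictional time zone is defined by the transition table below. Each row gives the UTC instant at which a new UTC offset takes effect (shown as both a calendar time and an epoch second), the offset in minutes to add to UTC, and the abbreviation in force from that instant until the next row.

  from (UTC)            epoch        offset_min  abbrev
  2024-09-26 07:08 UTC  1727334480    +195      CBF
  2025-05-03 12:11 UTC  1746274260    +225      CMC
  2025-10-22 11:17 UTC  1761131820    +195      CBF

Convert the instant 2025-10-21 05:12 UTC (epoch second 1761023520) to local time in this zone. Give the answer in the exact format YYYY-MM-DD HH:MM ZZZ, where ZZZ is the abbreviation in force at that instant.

Query: 2025-10-21 05:12 UTC
Rule 2/3 (CMC, +03:45): 2025-05-03 12:11 UTC ≤ query < 2025-10-22 11:17 UTC
5·60 + 12 + 225 = 537 min
537 = 0·1440 + 537; 537 = 8·60 + 57 → 08:57, same day
→ 2025-10-21 08:57 CMC

2025-10-21 08:57 CMC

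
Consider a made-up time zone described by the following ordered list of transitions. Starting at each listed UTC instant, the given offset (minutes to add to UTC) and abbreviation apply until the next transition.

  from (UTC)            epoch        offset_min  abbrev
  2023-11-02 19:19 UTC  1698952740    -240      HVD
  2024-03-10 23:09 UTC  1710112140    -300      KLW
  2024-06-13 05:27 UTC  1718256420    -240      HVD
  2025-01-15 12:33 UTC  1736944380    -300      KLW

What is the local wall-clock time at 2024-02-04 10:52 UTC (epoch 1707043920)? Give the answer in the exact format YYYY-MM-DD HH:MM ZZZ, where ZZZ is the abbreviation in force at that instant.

2024-02-04 06:52 HVD

Query: 2024-02-04 10:52 UTC
Rule 1/4 (HVD, -04:00): 2023-11-02 19:19 UTC ≤ query < 2024-03-10 23:09 UTC
10·60 + 52 - 240 = 412 min
412 = 0·1440 + 412; 412 = 6·60 + 52 → 06:52, same day
→ 2024-02-04 06:52 HVD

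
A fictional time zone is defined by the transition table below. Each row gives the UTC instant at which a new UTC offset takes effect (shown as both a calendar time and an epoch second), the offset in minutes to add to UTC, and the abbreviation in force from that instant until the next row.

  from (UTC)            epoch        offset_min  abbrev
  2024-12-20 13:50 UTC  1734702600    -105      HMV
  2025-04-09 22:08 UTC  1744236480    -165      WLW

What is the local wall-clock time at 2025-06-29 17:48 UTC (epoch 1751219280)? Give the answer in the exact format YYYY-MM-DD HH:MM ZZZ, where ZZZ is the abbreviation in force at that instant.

Query: 2025-06-29 17:48 UTC
Rule 2/2 (WLW, -02:45): 2025-04-09 22:08 UTC ≤ query < +∞
17·60 + 48 - 165 = 903 min
903 = 0·1440 + 903; 903 = 15·60 + 3 → 15:03, same day
→ 2025-06-29 15:03 WLW

2025-06-29 15:03 WLW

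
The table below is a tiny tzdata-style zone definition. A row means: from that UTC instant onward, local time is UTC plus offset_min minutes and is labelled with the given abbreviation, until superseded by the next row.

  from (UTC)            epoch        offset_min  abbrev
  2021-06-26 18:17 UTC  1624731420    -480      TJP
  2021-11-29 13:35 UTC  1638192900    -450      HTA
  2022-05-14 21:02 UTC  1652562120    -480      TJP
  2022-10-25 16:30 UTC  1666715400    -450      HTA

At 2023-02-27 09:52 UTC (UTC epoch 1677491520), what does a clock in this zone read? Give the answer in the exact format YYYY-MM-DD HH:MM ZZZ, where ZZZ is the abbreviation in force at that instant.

2023-02-27 02:22 HTA

Query: 2023-02-27 09:52 UTC
Rule 4/4 (HTA, -07:30): 2022-10-25 16:30 UTC ≤ query < +∞
9·60 + 52 - 450 = 142 min
142 = 0·1440 + 142; 142 = 2·60 + 22 → 02:22, same day
→ 2023-02-27 02:22 HTA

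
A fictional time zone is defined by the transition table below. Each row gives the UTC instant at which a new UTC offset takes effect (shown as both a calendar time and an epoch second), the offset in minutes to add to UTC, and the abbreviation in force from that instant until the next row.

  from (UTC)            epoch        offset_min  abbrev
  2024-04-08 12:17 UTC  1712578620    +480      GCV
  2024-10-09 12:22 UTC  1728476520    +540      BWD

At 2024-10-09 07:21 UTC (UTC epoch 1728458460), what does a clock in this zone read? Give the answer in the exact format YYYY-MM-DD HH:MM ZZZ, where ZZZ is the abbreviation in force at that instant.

Query: 2024-10-09 07:21 UTC
Rule 1/2 (GCV, +08:00): 2024-04-08 12:17 UTC ≤ query < 2024-10-09 12:22 UTC
7·60 + 21 + 480 = 921 min
921 = 0·1440 + 921; 921 = 15·60 + 21 → 15:21, same day
→ 2024-10-09 15:21 GCV

2024-10-09 15:21 GCV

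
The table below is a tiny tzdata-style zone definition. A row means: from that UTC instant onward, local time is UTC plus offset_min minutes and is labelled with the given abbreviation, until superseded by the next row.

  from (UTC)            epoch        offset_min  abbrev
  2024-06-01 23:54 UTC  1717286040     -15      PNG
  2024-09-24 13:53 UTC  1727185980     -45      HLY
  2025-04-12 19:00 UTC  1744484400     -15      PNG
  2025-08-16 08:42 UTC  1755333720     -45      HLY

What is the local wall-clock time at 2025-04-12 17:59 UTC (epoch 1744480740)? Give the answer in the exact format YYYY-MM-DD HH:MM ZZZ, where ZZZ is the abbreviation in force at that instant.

2025-04-12 17:14 HLY

Query: 2025-04-12 17:59 UTC
Rule 2/4 (HLY, -00:45): 2024-09-24 13:53 UTC ≤ query < 2025-04-12 19:00 UTC
17·60 + 59 - 45 = 1034 min
1034 = 0·1440 + 1034; 1034 = 17·60 + 14 → 17:14, same day
→ 2025-04-12 17:14 HLY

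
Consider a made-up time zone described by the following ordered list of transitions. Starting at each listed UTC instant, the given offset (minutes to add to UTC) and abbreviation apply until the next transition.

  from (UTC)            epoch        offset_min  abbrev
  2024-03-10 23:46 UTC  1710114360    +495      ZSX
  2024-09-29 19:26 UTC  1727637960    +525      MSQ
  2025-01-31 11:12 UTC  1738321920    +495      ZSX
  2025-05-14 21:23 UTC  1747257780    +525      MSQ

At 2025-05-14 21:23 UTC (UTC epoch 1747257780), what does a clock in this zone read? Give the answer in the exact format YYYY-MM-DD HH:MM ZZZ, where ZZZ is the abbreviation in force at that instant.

Query: 2025-05-14 21:23 UTC
Rule 4/4 (MSQ, +08:45): 2025-05-14 21:23 UTC ≤ query < +∞
21·60 + 23 + 525 = 1808 min
1808 = 1·1440 + 368; 368 = 6·60 + 8 → 06:08, 2025-05-14 + 1 day = 2025-05-15
→ 2025-05-15 06:08 MSQ

2025-05-15 06:08 MSQ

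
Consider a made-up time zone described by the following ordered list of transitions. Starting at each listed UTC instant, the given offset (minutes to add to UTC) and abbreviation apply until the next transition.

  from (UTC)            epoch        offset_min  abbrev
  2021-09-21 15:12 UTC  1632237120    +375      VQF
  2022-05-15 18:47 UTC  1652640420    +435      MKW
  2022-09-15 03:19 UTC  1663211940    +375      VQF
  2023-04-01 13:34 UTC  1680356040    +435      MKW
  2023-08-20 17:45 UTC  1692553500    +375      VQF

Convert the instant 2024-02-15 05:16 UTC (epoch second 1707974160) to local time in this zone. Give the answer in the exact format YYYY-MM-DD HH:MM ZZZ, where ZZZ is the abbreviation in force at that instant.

2024-02-15 11:31 VQF

Query: 2024-02-15 05:16 UTC
Rule 5/5 (VQF, +06:15): 2023-08-20 17:45 UTC ≤ query < +∞
5·60 + 16 + 375 = 691 min
691 = 0·1440 + 691; 691 = 11·60 + 31 → 11:31, same day
→ 2024-02-15 11:31 VQF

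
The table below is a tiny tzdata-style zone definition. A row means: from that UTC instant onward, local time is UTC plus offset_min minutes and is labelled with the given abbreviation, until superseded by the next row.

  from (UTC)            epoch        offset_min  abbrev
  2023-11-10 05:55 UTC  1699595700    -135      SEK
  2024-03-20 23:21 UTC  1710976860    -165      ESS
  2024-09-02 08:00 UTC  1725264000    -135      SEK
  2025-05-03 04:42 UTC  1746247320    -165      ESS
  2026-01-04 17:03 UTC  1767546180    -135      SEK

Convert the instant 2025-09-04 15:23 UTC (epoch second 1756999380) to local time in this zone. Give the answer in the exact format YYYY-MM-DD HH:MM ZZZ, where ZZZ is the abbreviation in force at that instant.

Query: 2025-09-04 15:23 UTC
Rule 4/5 (ESS, -02:45): 2025-05-03 04:42 UTC ≤ query < 2026-01-04 17:03 UTC
15·60 + 23 - 165 = 758 min
758 = 0·1440 + 758; 758 = 12·60 + 38 → 12:38, same day
→ 2025-09-04 12:38 ESS

2025-09-04 12:38 ESS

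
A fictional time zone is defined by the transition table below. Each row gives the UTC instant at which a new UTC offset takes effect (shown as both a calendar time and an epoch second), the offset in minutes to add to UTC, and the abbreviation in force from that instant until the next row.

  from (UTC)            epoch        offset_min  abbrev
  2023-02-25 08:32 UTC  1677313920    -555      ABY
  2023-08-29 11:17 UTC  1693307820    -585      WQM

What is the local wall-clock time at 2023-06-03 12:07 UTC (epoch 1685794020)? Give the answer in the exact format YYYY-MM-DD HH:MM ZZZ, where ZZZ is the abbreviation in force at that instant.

2023-06-03 02:52 ABY

Query: 2023-06-03 12:07 UTC
Rule 1/2 (ABY, -09:15): 2023-02-25 08:32 UTC ≤ query < 2023-08-29 11:17 UTC
12·60 + 7 - 555 = 172 min
172 = 0·1440 + 172; 172 = 2·60 + 52 → 02:52, same day
→ 2023-06-03 02:52 ABY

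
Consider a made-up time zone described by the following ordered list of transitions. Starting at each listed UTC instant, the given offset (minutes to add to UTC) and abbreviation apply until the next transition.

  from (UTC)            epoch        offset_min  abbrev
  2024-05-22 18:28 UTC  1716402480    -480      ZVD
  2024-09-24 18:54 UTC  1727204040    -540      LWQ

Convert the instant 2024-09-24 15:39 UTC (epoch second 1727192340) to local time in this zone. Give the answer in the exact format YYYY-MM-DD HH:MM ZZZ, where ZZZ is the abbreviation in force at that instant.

Query: 2024-09-24 15:39 UTC
Rule 1/2 (ZVD, -08:00): 2024-05-22 18:28 UTC ≤ query < 2024-09-24 18:54 UTC
15·60 + 39 - 480 = 459 min
459 = 0·1440 + 459; 459 = 7·60 + 39 → 07:39, same day
→ 2024-09-24 07:39 ZVD

2024-09-24 07:39 ZVD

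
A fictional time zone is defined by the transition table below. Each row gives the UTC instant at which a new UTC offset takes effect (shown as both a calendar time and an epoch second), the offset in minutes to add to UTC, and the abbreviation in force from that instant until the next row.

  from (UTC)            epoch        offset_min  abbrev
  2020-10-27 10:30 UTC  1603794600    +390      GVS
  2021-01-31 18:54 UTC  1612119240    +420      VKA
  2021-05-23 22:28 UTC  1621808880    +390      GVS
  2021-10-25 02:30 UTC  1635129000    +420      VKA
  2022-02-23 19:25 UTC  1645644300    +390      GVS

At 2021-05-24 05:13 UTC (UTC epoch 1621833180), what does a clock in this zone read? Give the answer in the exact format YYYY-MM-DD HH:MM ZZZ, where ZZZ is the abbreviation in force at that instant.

Query: 2021-05-24 05:13 UTC
Rule 3/5 (GVS, +06:30): 2021-05-23 22:28 UTC ≤ query < 2021-10-25 02:30 UTC
5·60 + 13 + 390 = 703 min
703 = 0·1440 + 703; 703 = 11·60 + 43 → 11:43, same day
→ 2021-05-24 11:43 GVS

2021-05-24 11:43 GVS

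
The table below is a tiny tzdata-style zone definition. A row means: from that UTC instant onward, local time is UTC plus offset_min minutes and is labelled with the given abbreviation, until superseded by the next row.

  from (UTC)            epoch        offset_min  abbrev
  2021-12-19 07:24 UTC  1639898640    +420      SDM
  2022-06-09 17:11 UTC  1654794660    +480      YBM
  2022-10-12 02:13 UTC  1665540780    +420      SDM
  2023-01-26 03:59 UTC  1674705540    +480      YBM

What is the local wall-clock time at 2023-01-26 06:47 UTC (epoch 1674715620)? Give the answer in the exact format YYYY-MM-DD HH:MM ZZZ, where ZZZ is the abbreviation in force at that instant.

Query: 2023-01-26 06:47 UTC
Rule 4/4 (YBM, +08:00): 2023-01-26 03:59 UTC ≤ query < +∞
6·60 + 47 + 480 = 887 min
887 = 0·1440 + 887; 887 = 14·60 + 47 → 14:47, same day
→ 2023-01-26 14:47 YBM

2023-01-26 14:47 YBM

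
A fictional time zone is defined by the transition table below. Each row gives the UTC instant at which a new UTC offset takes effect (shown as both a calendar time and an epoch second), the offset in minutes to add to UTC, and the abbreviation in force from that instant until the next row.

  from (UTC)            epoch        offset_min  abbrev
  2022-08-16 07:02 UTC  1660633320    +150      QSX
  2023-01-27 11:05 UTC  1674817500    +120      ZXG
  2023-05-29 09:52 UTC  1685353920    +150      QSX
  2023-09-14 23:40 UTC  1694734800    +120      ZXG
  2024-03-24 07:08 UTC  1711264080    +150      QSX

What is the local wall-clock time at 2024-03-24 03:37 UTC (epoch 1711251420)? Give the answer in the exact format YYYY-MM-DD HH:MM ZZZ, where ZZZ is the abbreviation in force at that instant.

2024-03-24 05:37 ZXG

Query: 2024-03-24 03:37 UTC
Rule 4/5 (ZXG, +02:00): 2023-09-14 23:40 UTC ≤ query < 2024-03-24 07:08 UTC
3·60 + 37 + 120 = 337 min
337 = 0·1440 + 337; 337 = 5·60 + 37 → 05:37, same day
→ 2024-03-24 05:37 ZXG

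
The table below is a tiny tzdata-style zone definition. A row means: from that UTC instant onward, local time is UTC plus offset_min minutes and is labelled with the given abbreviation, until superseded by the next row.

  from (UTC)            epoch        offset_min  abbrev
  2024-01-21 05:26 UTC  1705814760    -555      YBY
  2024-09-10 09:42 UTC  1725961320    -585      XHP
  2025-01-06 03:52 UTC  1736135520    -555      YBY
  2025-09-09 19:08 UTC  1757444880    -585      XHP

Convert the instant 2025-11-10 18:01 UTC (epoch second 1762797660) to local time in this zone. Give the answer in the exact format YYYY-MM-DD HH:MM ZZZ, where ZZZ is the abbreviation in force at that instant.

2025-11-10 08:16 XHP

Query: 2025-11-10 18:01 UTC
Rule 4/4 (XHP, -09:45): 2025-09-09 19:08 UTC ≤ query < +∞
18·60 + 1 - 585 = 496 min
496 = 0·1440 + 496; 496 = 8·60 + 16 → 08:16, same day
→ 2025-11-10 08:16 XHP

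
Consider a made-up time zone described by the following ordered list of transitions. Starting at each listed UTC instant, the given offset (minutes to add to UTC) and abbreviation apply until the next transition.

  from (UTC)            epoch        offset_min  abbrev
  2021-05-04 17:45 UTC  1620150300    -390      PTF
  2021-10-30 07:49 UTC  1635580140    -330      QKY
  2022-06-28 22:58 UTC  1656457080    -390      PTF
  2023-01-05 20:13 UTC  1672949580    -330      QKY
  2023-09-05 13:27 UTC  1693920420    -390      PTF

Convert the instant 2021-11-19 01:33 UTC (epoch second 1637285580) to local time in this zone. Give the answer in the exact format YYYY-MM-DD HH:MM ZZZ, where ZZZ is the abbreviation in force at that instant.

Query: 2021-11-19 01:33 UTC
Rule 2/5 (QKY, -05:30): 2021-10-30 07:49 UTC ≤ query < 2022-06-28 22:58 UTC
1·60 + 33 - 330 = -237 min
-237 = -1·1440 + 1203; 1203 = 20·60 + 3 → 20:03, 2021-11-19 - 1 day = 2021-11-18
→ 2021-11-18 20:03 QKY

2021-11-18 20:03 QKY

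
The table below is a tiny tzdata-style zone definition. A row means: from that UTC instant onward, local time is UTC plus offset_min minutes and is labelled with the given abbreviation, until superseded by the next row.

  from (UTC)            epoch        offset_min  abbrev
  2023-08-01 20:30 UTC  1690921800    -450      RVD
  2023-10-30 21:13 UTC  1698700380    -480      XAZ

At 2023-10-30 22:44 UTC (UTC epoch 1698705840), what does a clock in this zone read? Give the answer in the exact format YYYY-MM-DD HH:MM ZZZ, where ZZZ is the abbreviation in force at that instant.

Query: 2023-10-30 22:44 UTC
Rule 2/2 (XAZ, -08:00): 2023-10-30 21:13 UTC ≤ query < +∞
22·60 + 44 - 480 = 884 min
884 = 0·1440 + 884; 884 = 14·60 + 44 → 14:44, same day
→ 2023-10-30 14:44 XAZ

2023-10-30 14:44 XAZ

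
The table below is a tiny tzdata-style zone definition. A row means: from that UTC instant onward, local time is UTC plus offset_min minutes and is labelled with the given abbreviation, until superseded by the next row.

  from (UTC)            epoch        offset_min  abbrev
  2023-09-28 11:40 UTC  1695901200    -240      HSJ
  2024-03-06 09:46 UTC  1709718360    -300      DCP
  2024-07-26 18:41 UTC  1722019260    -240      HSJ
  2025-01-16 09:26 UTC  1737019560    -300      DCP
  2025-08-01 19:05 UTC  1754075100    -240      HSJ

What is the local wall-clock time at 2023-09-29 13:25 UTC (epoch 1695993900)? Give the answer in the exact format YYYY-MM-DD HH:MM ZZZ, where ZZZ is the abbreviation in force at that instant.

2023-09-29 09:25 HSJ

Query: 2023-09-29 13:25 UTC
Rule 1/5 (HSJ, -04:00): 2023-09-28 11:40 UTC ≤ query < 2024-03-06 09:46 UTC
13·60 + 25 - 240 = 565 min
565 = 0·1440 + 565; 565 = 9·60 + 25 → 09:25, same day
→ 2023-09-29 09:25 HSJ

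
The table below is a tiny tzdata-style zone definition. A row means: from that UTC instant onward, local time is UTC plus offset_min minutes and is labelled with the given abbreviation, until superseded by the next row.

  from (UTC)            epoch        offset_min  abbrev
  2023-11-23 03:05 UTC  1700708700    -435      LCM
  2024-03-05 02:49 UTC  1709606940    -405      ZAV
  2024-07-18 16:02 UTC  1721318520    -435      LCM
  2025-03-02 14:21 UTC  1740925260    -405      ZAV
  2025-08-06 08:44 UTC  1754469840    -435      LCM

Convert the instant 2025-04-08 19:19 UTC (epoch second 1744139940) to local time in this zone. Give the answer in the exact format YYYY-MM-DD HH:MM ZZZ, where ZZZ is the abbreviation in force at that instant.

2025-04-08 12:34 ZAV

Query: 2025-04-08 19:19 UTC
Rule 4/5 (ZAV, -06:45): 2025-03-02 14:21 UTC ≤ query < 2025-08-06 08:44 UTC
19·60 + 19 - 405 = 754 min
754 = 0·1440 + 754; 754 = 12·60 + 34 → 12:34, same day
→ 2025-04-08 12:34 ZAV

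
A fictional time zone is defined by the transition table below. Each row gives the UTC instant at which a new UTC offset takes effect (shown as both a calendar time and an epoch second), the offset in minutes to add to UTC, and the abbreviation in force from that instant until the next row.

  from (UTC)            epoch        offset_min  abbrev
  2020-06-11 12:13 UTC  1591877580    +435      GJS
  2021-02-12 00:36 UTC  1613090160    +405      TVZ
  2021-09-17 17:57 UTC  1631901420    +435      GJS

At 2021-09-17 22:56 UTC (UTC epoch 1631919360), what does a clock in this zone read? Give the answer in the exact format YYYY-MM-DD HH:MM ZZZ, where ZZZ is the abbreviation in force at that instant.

Query: 2021-09-17 22:56 UTC
Rule 3/3 (GJS, +07:15): 2021-09-17 17:57 UTC ≤ query < +∞
22·60 + 56 + 435 = 1811 min
1811 = 1·1440 + 371; 371 = 6·60 + 11 → 06:11, 2021-09-17 + 1 day = 2021-09-18
→ 2021-09-18 06:11 GJS

2021-09-18 06:11 GJS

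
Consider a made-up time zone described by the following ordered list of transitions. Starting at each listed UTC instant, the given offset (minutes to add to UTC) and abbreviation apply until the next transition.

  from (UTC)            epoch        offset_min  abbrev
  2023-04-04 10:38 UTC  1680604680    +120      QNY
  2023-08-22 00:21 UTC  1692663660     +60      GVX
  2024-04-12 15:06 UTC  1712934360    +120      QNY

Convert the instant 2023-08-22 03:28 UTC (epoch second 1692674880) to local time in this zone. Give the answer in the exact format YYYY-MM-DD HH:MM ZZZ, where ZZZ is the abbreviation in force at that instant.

2023-08-22 04:28 GVX

Query: 2023-08-22 03:28 UTC
Rule 2/3 (GVX, +01:00): 2023-08-22 00:21 UTC ≤ query < 2024-04-12 15:06 UTC
3·60 + 28 + 60 = 268 min
268 = 0·1440 + 268; 268 = 4·60 + 28 → 04:28, same day
→ 2023-08-22 04:28 GVX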